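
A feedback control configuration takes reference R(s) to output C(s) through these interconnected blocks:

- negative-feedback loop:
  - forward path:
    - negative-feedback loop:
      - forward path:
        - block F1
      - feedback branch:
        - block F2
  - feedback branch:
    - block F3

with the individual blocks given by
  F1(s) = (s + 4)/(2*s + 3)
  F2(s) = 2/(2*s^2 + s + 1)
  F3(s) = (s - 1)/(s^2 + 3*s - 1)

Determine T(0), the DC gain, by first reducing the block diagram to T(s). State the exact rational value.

[1] feedback reduction of F1, F2 -> (2*s^3 + 9*s^2 + 5*s + 4)/(4*s^3 + 8*s^2 + 7*s + 11)
[2] reduce the feedback loop with forward [F1/(1+F1*F2)] and return F3 -> (2*s^5 + 15*s^4 + 30*s^3 + 10*s^2 + 7*s - 4)/(4*s^5 + 22*s^4 + 34*s^3 + 20*s^2 + 25*s - 15)
The step-2 result is T(s). Setting s = 0: T(0) = -4/(-15) = 4/15.

Final answer: 4/15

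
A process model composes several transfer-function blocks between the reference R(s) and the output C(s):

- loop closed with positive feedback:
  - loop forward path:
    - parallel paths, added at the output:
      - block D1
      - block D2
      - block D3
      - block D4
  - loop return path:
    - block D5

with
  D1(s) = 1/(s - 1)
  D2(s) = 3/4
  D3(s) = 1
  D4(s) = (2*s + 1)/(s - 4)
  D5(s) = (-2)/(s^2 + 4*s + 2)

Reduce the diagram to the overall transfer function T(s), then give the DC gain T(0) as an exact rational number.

The answer is 1/3.

Reasoning:
[1] combine D1, D2, D3, D4 in parallel, giving (15*s^2 - 35*s + 8)/(4*s^2 - 20*s + 16)
[2] apply the feedback formula to (D1+D2+D3+D4), D5, giving (15*s^4 + 25*s^3 - 102*s^2 - 38*s + 16)/(4*s^4 - 4*s^3 - 26*s^2 - 46*s + 48)
Evaluating the step-2 result (the overall T(s)) at s = 0 gives T(0) = 16/48 = 1/3.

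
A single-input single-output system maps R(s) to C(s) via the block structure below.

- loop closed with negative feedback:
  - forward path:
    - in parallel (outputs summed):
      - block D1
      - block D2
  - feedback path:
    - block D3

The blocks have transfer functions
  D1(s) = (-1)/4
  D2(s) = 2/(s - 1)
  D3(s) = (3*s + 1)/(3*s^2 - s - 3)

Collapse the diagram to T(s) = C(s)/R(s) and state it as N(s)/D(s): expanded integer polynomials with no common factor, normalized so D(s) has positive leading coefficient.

The answer is (-3*s^3 + 28*s^2 - 6*s - 27)/(12*s^3 - 19*s^2 + 18*s + 21).

Reasoning:
Step 1: reduce the parallel group D1, D2, giving (9 - s)/(4*s - 4)
Step 2: close the feedback loop around (D1+D2), D3 - this is the overall T(s), already in the required normalized form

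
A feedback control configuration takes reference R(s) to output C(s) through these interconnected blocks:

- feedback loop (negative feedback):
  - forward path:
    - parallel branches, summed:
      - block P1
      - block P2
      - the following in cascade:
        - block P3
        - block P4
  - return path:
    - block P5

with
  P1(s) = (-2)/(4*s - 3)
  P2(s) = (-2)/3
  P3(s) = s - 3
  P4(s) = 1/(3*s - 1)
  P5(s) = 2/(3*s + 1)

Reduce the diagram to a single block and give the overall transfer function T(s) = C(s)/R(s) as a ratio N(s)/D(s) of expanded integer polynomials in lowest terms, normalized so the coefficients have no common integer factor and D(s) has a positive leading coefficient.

Reducing step by step:

(1) multiply P3, P4 (series), giving (s - 3)/(3*s - 1)
(2) sum the parallel branches P1, P2, (P3*P4), giving (-12*s^2 - 37*s + 27)/(36*s^2 - 39*s + 9)
(3) close the feedback loop around (P1+P2+(P3*P4)), P5: this yields T(s), and no further normalization is needed

Answer: (-36*s^3 - 123*s^2 + 44*s + 27)/(108*s^3 - 105*s^2 - 86*s + 63)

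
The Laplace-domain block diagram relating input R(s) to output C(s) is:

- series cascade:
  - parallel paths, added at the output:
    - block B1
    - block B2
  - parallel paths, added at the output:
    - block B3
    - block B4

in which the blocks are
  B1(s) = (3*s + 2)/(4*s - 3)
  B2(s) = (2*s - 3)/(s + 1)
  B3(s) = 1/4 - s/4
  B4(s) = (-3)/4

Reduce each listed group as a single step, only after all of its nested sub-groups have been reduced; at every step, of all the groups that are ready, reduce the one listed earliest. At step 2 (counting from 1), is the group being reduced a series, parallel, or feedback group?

1. reduce the parallel group B1, B2
2. sum the parallel branches B3, B4
3. multiply (B1+B2), (B3+B4) (series)
The group at step 2 is a parallel group.

Hence the answer: parallel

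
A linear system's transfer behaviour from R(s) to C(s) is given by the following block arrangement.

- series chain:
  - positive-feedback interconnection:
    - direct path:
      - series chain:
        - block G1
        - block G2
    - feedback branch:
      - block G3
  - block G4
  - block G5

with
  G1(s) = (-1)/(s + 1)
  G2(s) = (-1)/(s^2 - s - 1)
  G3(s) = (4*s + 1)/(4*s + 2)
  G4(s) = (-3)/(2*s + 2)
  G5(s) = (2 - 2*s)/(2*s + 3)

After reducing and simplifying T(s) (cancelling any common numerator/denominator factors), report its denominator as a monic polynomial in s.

First reduce the diagram to T(s).

(1) series reduction of G1, G2, giving 1/(s^3 - 2*s - 1)
(2) reduce the feedback loop with forward (G1*G2) and return G3, giving (4*s + 2)/(4*s^4 + 2*s^3 - 8*s^2 - 12*s - 3)
(3) series reduction of [(G1*G2)/(1-(G1*G2)*G3)], G4, G5, giving (12*s^2 - 6*s - 6)/(8*s^6 + 24*s^5 + 6*s^4 - 58*s^3 - 90*s^2 - 51*s - 9)
The result of step 3 is T(s) in lowest terms. Its denominator has leading coefficient 8; dividing the denominator through by 8 makes it monic.

Answer: s^6 + 3*s^5 + 3*s^4/4 - 29*s^3/4 - 45*s^2/4 - 51*s/8 - 9/8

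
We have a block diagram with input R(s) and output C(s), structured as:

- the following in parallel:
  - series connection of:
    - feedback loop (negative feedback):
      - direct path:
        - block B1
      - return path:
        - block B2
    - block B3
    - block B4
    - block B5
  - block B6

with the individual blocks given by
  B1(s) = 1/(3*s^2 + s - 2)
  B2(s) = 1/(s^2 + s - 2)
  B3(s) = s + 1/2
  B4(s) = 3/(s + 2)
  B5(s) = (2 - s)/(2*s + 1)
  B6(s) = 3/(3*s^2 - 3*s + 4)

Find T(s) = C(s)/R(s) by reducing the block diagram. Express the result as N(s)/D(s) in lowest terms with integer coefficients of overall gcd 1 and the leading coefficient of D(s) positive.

Answer: (9*s^4 + 60*s^3 - 99*s^2 + 30*s + 6)/(18*s^6 + 6*s^5 - 42*s^4 + 50*s^3 - 2*s^2 - 62*s + 40)

Working:
1. feedback reduction of B1, B2, giving (s^2 + s - 2)/(3*s^4 + 4*s^3 - 7*s^2 - 4*s + 5)
2. combine [B1/(1+B1*B2)], B3, B4, B5 in series, giving (-3*s^2 + 9*s - 6)/(6*s^4 + 8*s^3 - 14*s^2 - 8*s + 10)
3. reduce the parallel group ([B1/(1+B1*B2)]*B3*B4*B5), B6, which is the overall transfer function T(s) = C(s)/R(s) in lowest terms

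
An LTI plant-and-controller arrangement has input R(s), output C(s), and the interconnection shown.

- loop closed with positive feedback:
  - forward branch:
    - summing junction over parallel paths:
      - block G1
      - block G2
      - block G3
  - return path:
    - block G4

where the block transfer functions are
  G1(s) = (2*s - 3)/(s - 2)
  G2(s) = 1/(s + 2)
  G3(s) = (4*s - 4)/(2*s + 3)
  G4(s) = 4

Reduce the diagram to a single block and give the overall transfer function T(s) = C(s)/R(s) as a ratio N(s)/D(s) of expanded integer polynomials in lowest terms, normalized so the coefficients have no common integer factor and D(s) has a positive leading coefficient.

Answer: (-8*s^3 - 6*s^2 + 26*s + 8)/(30*s^3 + 21*s^2 - 96*s - 20)

Working:
(1) reduce the parallel group G1, G2, G3 = (8*s^3 + 6*s^2 - 26*s - 8)/(2*s^3 + 3*s^2 - 8*s - 12)
(2) close the feedback loop around (G1+G2+G3), G4, giving the overall T(s)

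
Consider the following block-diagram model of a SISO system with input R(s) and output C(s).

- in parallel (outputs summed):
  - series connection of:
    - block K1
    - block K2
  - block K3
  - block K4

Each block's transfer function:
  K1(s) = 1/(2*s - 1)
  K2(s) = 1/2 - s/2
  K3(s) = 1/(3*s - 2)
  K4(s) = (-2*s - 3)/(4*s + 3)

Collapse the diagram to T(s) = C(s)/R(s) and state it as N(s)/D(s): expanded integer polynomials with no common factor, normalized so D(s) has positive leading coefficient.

Step 1. series reduction of K1, K2; result (1 - s)/(4*s - 2)
Step 2. sum the parallel branches (K1*K2), K3, K4; the result is T(s) itself (integer coefficients, no common factor, positive leading denominator coefficient)

Therefore the answer is (-36*s^3 + 19*s^2 + 45*s - 24)/(48*s^3 - 20*s^2 - 26*s + 12).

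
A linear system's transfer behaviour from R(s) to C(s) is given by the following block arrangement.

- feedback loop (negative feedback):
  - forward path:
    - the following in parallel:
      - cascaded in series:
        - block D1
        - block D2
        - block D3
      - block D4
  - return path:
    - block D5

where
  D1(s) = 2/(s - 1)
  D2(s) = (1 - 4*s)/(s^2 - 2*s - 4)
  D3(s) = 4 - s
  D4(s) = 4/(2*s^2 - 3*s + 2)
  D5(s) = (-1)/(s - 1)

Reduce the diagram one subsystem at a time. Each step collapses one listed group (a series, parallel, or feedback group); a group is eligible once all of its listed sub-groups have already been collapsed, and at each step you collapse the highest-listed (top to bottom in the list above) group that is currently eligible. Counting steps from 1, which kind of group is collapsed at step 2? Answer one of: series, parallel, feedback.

Step 1: cascade D1, D2, D3
Step 2: parallel reduction of (D1*D2*D3), D4
Step 3: feedback reduction of ((D1*D2*D3)+D4), D5
The group at step 2 is a parallel group.

Final answer: parallel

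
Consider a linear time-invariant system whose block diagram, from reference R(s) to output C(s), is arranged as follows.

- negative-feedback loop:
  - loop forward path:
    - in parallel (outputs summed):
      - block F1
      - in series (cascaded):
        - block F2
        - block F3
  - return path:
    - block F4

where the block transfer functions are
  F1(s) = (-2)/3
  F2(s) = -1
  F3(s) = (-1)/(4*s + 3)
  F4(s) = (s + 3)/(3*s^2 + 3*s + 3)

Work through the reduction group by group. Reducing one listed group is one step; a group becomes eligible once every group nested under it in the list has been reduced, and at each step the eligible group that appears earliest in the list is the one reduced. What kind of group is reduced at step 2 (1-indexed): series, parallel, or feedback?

Answer: parallel

Working:
Step 1: combine F2, F3 in series
Step 2: parallel reduction of F1, (F2*F3)
Step 3: apply the feedback formula to (F1+(F2*F3)), F4
Step 2: parallel.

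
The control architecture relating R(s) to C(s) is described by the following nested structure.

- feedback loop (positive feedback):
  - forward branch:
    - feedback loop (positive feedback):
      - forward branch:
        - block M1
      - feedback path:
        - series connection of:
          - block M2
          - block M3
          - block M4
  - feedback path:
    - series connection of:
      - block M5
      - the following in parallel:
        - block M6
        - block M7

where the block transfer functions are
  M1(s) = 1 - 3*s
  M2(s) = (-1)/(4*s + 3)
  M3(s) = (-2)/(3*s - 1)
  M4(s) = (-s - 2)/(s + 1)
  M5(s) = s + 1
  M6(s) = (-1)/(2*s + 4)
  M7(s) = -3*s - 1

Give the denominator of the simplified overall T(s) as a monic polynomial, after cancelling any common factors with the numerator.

Step 1: series reduction of M2, M3, M4; result (-2*s - 4)/(12*s^3 + 17*s^2 + 2*s - 3)
Step 2: apply the feedback formula to M1, (M2*M3*M4); result (-12*s^3 - 17*s^2 - 2*s + 3)/(4*s^2 + 5*s - 1)
Step 3: parallel reduction of M6, M7; result (-6*s^2 - 14*s - 5)/(2*s + 4)
Step 4: multiply M5, (M6+M7) (series); result (-6*s^3 - 20*s^2 - 19*s - 5)/(2*s + 4)
Step 5: reduce the feedback loop with forward [M1/(1-M1*(M2*M3*M4))] and return (M5*(M6+M7)); result (24*s^4 + 82*s^3 + 72*s^2 + 2*s - 12)/(72*s^6 + 342*s^5 + 580*s^4 + 397*s^3 + 37*s^2 - 65*s - 11)
The result of step 5 is T(s) in lowest terms. Its denominator has leading coefficient 72; dividing the denominator through by 72 makes it monic.

Final answer: s^6 + 19*s^5/4 + 145*s^4/18 + 397*s^3/72 + 37*s^2/72 - 65*s/72 - 11/72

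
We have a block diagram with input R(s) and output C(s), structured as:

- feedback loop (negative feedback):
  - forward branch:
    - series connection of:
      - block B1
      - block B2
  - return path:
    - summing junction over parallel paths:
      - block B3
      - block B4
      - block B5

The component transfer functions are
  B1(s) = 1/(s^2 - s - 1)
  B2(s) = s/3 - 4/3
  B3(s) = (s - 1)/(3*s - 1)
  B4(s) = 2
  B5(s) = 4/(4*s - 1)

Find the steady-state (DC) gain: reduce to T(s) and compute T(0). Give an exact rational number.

Reducing step by step:

[1] cascade B1, B2, giving (s - 4)/(3*s^2 - 3*s - 3)
[2] add B3, B4, B5 (parallel), giving (28*s^2 - 7*s - 1)/(12*s^2 - 7*s + 1)
[3] apply the feedback formula to (B1*B2), (B3+B4+B5), giving (12*s^3 - 55*s^2 + 29*s - 4)/(36*s^4 - 29*s^3 - 131*s^2 + 45*s + 1)
That last expression is T(s); at s = 0 only the constant terms survive, so T(0) = -4/1 = -4.

Answer: -4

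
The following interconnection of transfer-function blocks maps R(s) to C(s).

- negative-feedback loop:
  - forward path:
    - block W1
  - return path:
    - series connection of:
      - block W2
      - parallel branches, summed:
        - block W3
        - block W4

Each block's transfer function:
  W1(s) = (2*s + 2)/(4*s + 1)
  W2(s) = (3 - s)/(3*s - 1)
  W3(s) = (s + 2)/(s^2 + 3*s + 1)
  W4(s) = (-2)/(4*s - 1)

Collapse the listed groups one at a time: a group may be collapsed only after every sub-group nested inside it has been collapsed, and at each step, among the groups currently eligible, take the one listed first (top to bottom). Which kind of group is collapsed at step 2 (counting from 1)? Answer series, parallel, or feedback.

Step 1. add W3, W4 (parallel)
Step 2. combine W2, (W3+W4) in series
Step 3. reduce the feedback loop with forward W1 and return (W2*(W3+W4))
At step 2 the group reduced is series.

Therefore the answer is series.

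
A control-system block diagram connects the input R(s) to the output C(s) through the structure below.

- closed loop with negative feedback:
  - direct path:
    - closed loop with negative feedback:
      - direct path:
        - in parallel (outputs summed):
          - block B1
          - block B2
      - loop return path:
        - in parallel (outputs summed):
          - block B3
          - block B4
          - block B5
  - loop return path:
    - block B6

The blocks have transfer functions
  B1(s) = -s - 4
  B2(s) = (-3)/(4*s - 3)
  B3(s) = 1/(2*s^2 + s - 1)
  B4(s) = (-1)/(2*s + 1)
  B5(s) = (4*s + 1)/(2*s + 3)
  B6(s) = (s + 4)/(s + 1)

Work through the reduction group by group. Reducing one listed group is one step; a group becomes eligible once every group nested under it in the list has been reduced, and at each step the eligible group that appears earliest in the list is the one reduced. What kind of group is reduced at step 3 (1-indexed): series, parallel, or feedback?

Step 1 - reduce the parallel group B1, B2
Step 2 - parallel reduction of B3, B4, B5
Step 3 - collapse the loop ((B1+B2) forward, (B3+B4+B5) return)
Step 4 - apply the feedback formula to [(B1+B2)/(1+(B1+B2)*(B3+B4+B5))], B6
At step 3 the group reduced is feedback.

Hence the answer: feedback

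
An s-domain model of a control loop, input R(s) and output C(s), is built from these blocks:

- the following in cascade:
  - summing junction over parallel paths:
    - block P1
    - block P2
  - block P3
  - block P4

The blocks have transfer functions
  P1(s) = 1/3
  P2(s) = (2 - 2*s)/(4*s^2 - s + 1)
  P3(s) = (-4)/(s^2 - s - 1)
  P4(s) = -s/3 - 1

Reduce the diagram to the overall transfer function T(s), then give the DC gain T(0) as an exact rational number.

[1] reduce the parallel group P1, P2 -> (4*s^2 - 7*s + 7)/(12*s^2 - 3*s + 3)
[2] combine (P1+P2), P3, P4 in series -> (16*s^3 + 20*s^2 - 56*s + 84)/(36*s^4 - 45*s^3 - 18*s^2 - 9)
DC gain: substitute s = 0 into T(s) from step 2: T(0) = 84/(-9) = -28/3.

Hence the answer: -28/3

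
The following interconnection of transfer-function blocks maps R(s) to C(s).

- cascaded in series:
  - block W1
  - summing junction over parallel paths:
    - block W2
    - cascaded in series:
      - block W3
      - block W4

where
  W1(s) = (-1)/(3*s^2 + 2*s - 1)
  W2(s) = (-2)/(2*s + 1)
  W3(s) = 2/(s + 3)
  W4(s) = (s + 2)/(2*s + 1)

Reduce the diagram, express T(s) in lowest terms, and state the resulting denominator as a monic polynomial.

(1) multiply W3, W4 (series) gives (2*s + 4)/(2*s^2 + 7*s + 3)
(2) sum the parallel branches W2, (W3*W4) gives (-2)/(2*s^2 + 7*s + 3)
(3) combine W1, (W2+(W3*W4)) in series gives 2/(6*s^4 + 25*s^3 + 21*s^2 - s - 3)
That last expression is T(s), already simplified. Scaling its denominator by 1/6 (the reciprocal of the leading coefficient) yields the monic denominator.

Hence the answer: s^4 + 25*s^3/6 + 7*s^2/2 - s/6 - 1/2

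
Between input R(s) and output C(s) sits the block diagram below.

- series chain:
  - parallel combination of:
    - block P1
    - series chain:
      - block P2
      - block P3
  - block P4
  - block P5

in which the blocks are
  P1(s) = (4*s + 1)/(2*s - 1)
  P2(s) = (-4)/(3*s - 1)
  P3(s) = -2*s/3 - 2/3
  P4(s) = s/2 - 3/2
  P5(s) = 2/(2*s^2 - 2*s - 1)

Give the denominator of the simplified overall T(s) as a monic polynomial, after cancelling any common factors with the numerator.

Reducing step by step:

1. combine P2, P3 in series -> (8*s + 8)/(9*s - 3)
2. sum the parallel branches P1, (P2*P3) -> (52*s^2 + 5*s - 11)/(18*s^2 - 15*s + 3)
3. multiply (P1+(P2*P3)), P4, P5 (series) -> (52*s^3 - 151*s^2 - 26*s + 33)/(36*s^4 - 66*s^3 + 18*s^2 + 9*s - 3)
T(s) is the step-3 result (common factors already cancelled). Leading coefficient of the denominator: 36. Divide through by 36 for the monic polynomial.

Answer: s^4 - 11*s^3/6 + s^2/2 + s/4 - 1/12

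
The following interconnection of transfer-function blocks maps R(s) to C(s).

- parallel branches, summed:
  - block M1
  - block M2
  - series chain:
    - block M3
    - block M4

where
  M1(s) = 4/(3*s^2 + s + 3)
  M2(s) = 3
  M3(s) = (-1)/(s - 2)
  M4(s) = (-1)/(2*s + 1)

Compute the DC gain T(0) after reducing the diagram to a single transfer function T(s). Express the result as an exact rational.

1. reduce the series chain M3, M4 = 1/(2*s^2 - 3*s - 2)
2. reduce the parallel group M1, M2, (M3*M4) = (18*s^4 - 21*s^3 + 2*s^2 - 44*s - 23)/(6*s^4 - 7*s^3 - 3*s^2 - 11*s - 6)
The step-2 result is T(s). Setting s = 0: T(0) = -23/(-6) = 23/6.

Final answer: 23/6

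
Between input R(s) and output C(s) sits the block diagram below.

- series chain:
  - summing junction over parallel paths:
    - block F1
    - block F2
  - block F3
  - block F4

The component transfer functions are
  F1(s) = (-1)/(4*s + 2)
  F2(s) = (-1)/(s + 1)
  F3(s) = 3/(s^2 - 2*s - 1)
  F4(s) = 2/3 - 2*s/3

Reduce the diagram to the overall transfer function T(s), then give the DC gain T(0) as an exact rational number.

1. add F1, F2 (parallel) = (-5*s - 3)/(4*s^2 + 6*s + 2)
2. multiply (F1+F2), F3, F4 (series) = (5*s^2 - 2*s - 3)/(2*s^4 - s^3 - 7*s^2 - 5*s - 1)
Step 2 gives the overall T(s). Then T(0) = -3/(-1) = 3.

Hence the answer: 3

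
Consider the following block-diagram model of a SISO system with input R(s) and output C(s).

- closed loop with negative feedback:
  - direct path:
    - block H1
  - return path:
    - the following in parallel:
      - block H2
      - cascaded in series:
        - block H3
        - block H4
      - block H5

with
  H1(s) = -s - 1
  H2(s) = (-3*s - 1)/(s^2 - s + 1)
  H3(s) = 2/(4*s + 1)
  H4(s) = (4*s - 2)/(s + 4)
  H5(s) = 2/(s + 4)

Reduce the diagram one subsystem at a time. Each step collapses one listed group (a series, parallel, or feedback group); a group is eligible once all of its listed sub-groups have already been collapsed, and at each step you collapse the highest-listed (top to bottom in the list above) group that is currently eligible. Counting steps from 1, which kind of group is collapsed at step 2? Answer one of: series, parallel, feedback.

Step 1. multiply H3, H4 (series)
Step 2. reduce the parallel group H2, (H3*H4), H5
Step 3. reduce the feedback loop with forward H1 and return (H2+(H3*H4)+H5)
Step 2: parallel.

Answer: parallel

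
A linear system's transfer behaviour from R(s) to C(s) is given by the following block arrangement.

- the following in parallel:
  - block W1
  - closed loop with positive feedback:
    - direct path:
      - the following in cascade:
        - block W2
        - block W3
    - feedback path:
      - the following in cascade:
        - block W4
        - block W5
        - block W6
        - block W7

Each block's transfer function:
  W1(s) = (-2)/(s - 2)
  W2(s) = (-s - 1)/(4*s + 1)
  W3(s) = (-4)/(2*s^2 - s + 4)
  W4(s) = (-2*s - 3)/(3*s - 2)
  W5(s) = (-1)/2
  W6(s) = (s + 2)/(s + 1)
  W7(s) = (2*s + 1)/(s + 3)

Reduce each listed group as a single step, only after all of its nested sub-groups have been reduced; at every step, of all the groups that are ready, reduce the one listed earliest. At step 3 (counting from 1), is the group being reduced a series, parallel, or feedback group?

[1] series reduction of W2, W3
[2] reduce the series chain W4, W5, W6, W7
[3] feedback reduction of (W2*W3), (W4*W5*W6*W7)
[4] parallel reduction of W1, [(W2*W3)/(1-(W2*W3)*(W4*W5*W6*W7))]
Step 3 collapses a feedback group.

Final answer: feedback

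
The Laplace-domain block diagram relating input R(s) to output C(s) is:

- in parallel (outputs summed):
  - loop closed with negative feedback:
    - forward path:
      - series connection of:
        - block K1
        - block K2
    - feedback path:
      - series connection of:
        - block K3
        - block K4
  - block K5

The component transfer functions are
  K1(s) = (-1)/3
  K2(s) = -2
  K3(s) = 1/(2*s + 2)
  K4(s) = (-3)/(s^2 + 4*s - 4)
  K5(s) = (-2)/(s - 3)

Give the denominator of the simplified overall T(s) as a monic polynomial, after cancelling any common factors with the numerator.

[1] cascade K1, K2 -> 2/3
[2] series reduction of K3, K4 -> (-3)/(2*s^3 + 10*s^2 - 8)
[3] close the feedback loop around (K1*K2), (K3*K4) -> (2*s^3 + 10*s^2 - 8)/(3*s^3 + 15*s^2 - 15)
[4] add [(K1*K2)/(1+(K1*K2)*(K3*K4))], K5 (parallel) -> (2*s^4 - 2*s^3 - 60*s^2 - 8*s + 54)/(3*s^4 + 6*s^3 - 45*s^2 - 15*s + 45)
That last expression is T(s), already simplified. Scaling its denominator by 1/3 (the reciprocal of the leading coefficient) yields the monic denominator.

Therefore the answer is s^4 + 2*s^3 - 15*s^2 - 5*s + 15.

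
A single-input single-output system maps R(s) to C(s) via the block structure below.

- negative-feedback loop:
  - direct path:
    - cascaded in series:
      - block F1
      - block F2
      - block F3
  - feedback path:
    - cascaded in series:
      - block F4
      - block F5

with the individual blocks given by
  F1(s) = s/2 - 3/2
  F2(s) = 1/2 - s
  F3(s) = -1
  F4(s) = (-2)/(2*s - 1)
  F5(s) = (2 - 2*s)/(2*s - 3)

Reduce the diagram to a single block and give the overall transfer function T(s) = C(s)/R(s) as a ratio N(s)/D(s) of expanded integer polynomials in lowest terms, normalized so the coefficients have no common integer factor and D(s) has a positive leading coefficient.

The answer is (4*s^3 - 20*s^2 + 27*s - 9)/(4*s^2 - 8*s).

Reasoning:
1. series reduction of F1, F2, F3 gives s^2/2 - 7*s/4 + 3/4
2. cascade F4, F5 gives (4*s - 4)/(4*s^2 - 8*s + 3)
3. apply the feedback formula to (F1*F2*F3), (F4*F5), giving the overall T(s)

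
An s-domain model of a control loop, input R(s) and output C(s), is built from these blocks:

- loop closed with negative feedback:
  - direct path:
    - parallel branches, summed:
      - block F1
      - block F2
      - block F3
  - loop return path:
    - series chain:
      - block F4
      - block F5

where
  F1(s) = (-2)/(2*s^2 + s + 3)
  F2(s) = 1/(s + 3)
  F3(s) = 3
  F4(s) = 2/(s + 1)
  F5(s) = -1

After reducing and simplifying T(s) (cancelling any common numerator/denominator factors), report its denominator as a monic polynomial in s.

Reducing step by step:

Step 1: parallel reduction of F1, F2, F3, giving (6*s^3 + 23*s^2 + 17*s + 24)/(2*s^3 + 7*s^2 + 6*s + 9)
Step 2: multiply F4, F5 (series), giving (-2)/(s + 1)
Step 3: close the feedback loop around (F1+F2+F3), (F4*F5), giving (6*s^4 + 29*s^3 + 40*s^2 + 41*s + 24)/(2*s^4 - 3*s^3 - 33*s^2 - 19*s - 39)
The result of step 3 is T(s) in lowest terms. Its denominator has leading coefficient 2; dividing the denominator through by 2 makes it monic.

Answer: s^4 - 3*s^3/2 - 33*s^2/2 - 19*s/2 - 39/2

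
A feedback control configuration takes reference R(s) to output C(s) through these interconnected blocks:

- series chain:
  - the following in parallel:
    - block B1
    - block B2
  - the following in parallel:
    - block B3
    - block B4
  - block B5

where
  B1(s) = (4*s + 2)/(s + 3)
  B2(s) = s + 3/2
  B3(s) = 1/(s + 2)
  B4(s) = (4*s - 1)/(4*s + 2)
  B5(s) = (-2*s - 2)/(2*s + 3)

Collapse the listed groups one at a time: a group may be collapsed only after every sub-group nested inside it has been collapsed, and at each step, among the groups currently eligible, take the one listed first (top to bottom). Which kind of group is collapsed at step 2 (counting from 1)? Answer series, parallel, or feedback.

Answer: parallel

Working:
(1) add B1, B2 (parallel)
(2) parallel reduction of B3, B4
(3) cascade (B1+B2), (B3+B4), B5
At step 2 the group reduced is parallel.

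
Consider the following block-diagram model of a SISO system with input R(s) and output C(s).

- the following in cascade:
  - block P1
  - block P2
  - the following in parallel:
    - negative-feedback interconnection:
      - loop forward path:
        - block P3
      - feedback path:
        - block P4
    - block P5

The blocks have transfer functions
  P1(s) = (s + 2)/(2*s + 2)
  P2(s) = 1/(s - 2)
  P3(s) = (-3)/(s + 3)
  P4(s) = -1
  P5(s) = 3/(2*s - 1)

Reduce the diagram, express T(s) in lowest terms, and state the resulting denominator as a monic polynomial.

Reducing step by step:

Step 1. reduce the feedback loop with forward P3 and return P4, giving (-3)/(s + 6)
Step 2. reduce the parallel group [P3/(1+P3*P4)], P5, giving (21 - 3*s)/(2*s^2 + 11*s - 6)
Step 3. series reduction of P1, P2, ([P3/(1+P3*P4)]+P5), giving (-3*s^2 + 15*s + 42)/(4*s^4 + 18*s^3 - 42*s^2 - 32*s + 24)
T(s) is the step-3 result (common factors already cancelled). Leading coefficient of the denominator: 4. Divide through by 4 for the monic polynomial.

Answer: s^4 + 9*s^3/2 - 21*s^2/2 - 8*s + 6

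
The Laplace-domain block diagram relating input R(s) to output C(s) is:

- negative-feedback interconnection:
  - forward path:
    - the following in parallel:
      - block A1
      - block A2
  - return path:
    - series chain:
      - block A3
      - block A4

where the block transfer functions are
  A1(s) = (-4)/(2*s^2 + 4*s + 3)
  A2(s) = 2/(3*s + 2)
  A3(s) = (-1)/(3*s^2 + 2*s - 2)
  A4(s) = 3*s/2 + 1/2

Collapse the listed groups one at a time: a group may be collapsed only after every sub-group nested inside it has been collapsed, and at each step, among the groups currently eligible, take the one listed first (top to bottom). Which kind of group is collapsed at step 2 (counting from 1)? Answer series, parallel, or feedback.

Answer: series

Working:
[1] sum the parallel branches A1, A2
[2] series reduction of A3, A4
[3] close the feedback loop around (A1+A2), (A3*A4)
Step 2: series.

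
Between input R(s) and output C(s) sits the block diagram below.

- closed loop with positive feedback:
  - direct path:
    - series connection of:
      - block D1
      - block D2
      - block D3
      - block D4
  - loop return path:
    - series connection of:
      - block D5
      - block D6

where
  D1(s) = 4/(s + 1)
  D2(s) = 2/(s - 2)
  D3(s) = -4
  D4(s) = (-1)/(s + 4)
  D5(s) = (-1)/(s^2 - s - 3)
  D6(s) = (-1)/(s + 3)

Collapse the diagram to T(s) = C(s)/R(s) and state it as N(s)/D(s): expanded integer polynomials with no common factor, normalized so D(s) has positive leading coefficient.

1. cascade D1, D2, D3, D4 gives 32/(s^3 + 3*s^2 - 6*s - 8)
2. combine D5, D6 in series gives 1/(s^3 + 2*s^2 - 6*s - 9)
3. close the feedback loop around (D1*D2*D3*D4), (D5*D6), giving the overall T(s)

Final answer: (32*s^3 + 64*s^2 - 192*s - 288)/(s^6 + 5*s^5 - 6*s^4 - 47*s^3 - 7*s^2 + 102*s + 40)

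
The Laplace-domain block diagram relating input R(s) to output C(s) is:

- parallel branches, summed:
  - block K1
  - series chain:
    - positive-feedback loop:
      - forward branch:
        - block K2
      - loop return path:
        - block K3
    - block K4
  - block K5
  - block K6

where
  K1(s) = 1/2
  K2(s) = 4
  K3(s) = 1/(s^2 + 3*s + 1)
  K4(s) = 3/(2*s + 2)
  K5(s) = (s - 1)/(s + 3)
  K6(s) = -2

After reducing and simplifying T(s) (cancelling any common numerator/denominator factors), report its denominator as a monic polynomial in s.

First reduce the diagram to T(s).

Step 1. feedback reduction of K2, K3: (4*s^2 + 12*s + 4)/(s^2 + 3*s - 3)
Step 2. cascade [K2/(1-K2*K3)], K4: (6*s^2 + 18*s + 6)/(s^3 + 4*s^2 - 3)
Step 3. reduce the parallel group K1, ([K2/(1-K2*K3)]*K4), K5, K6: (-s^4 - 3*s^3 + 28*s^2 + 123*s + 69)/(2*s^4 + 14*s^3 + 24*s^2 - 6*s - 18)
T(s) is the step-3 result (common factors already cancelled). Leading coefficient of the denominator: 2. Divide through by 2 for the monic polynomial.

Answer: s^4 + 7*s^3 + 12*s^2 - 3*s - 9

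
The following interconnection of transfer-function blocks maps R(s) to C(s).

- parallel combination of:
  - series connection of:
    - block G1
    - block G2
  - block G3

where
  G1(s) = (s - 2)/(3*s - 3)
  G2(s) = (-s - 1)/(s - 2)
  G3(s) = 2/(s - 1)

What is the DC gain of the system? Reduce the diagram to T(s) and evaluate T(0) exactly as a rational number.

(1) reduce the series chain G1, G2, giving (-s - 1)/(3*s - 3)
(2) reduce the parallel group (G1*G2), G3, giving (5 - s)/(3*s - 3)
Evaluating the step-2 result (the overall T(s)) at s = 0 gives T(0) = 5/(-3) = -5/3.

Therefore the answer is -5/3.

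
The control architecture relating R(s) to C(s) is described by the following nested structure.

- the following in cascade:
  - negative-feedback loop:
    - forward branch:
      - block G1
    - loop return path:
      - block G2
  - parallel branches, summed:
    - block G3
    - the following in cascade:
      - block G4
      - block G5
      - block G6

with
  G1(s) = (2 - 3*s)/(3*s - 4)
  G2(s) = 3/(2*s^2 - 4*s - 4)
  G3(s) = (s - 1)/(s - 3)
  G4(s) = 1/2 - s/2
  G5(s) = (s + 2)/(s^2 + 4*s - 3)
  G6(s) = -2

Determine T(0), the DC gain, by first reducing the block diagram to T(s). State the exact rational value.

The answer is -4/11.

Reasoning:
[1] reduce the feedback loop with forward G1 and return G2, giving (-6*s^3 + 16*s^2 + 4*s - 8)/(6*s^3 - 20*s^2 - 5*s + 22)
[2] series reduction of G4, G5, G6, giving (s^2 + s - 2)/(s^2 + 4*s - 3)
[3] reduce the parallel group G3, (G4*G5*G6), giving (2*s^3 + s^2 - 12*s + 9)/(s^3 + s^2 - 15*s + 9)
[4] series reduction of [G1/(1+G1*G2)], (G3+(G4*G5*G6)), giving (-12*s^6 + 26*s^5 + 96*s^4 - 258*s^3 + 88*s^2 + 132*s - 72)/(6*s^6 - 14*s^5 - 115*s^4 + 371*s^3 - 83*s^2 - 375*s + 198)
Step 4 gives the overall T(s). Then T(0) = -72/198 = -4/11.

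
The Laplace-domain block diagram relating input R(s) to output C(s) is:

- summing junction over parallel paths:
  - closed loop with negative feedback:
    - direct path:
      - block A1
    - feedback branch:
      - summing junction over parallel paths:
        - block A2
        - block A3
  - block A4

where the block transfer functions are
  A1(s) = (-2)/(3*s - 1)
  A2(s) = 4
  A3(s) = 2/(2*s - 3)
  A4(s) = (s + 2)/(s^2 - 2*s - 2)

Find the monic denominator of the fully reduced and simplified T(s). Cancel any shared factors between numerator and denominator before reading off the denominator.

The answer is s^4 - 13*s^3/2 + 65*s^2/6 + 4*s/3 - 23/3.

Reasoning:
[1] combine A2, A3 in parallel; result (8*s - 10)/(2*s - 3)
[2] close the feedback loop around A1, (A2+A3); result (6 - 4*s)/(6*s^2 - 27*s + 23)
[3] combine [A1/(1+A1*(A2+A3))], A4 in parallel; result (2*s^3 - s^2 - 35*s + 34)/(6*s^4 - 39*s^3 + 65*s^2 + 8*s - 46)
T(s) is the step-3 result (common factors already cancelled). Leading coefficient of the denominator: 6. Divide through by 6 for the monic polynomial.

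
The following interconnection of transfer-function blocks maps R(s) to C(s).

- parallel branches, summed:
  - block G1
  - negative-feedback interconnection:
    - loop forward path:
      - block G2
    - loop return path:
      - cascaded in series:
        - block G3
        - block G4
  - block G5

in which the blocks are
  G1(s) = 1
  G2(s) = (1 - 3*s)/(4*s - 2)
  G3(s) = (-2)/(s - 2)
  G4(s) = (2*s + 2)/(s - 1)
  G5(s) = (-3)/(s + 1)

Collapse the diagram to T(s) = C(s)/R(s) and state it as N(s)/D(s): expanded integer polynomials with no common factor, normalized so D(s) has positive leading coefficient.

First reduce the diagram to T(s).

Step 1 - series reduction of G3, G4 gives (-4*s - 4)/(s^2 - 3*s + 2)
Step 2 - reduce the feedback loop with forward G2 and return (G3*G4) gives (-3*s^3 + 10*s^2 - 9*s + 2)/(4*s^3 - 2*s^2 + 22*s - 8)
Step 3 - combine G1, [G2/(1+G2*(G3*G4))], G5 in parallel - this is the overall T(s), already in the required normalized form

Answer: (s^4 - 3*s^3 + 27*s^2 - 59*s + 18)/(4*s^4 + 2*s^3 + 20*s^2 + 14*s - 8)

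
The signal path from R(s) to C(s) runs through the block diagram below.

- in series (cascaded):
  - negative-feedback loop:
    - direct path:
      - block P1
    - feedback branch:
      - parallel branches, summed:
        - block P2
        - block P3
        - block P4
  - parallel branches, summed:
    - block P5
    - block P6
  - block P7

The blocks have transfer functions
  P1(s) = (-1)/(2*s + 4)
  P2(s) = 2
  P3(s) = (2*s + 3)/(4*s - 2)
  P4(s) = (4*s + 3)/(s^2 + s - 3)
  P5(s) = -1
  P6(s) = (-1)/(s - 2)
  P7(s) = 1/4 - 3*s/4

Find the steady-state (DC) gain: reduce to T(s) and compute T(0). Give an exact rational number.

Step 1. add P2, P3, P4 (parallel) gives (10*s^3 + 25*s^2 - 27*s - 3)/(4*s^3 + 2*s^2 - 14*s + 6)
Step 2. apply the feedback formula to P1, (P2+P3+P4) gives (-4*s^3 - 2*s^2 + 14*s - 6)/(8*s^4 + 10*s^3 - 45*s^2 - 17*s + 27)
Step 3. reduce the parallel group P5, P6 gives (1 - s)/(s - 2)
Step 4. series reduction of [P1/(1+P1*(P2+P3+P4))], (P5+P6), P7 gives (-6*s^5 + 5*s^4 + 23*s^3 - 38*s^2 + 19*s - 3)/(16*s^5 - 12*s^4 - 130*s^3 + 146*s^2 + 122*s - 108)
Evaluating the step-4 result (the overall T(s)) at s = 0 gives T(0) = -3/(-108) = 1/36.

Hence the answer: 1/36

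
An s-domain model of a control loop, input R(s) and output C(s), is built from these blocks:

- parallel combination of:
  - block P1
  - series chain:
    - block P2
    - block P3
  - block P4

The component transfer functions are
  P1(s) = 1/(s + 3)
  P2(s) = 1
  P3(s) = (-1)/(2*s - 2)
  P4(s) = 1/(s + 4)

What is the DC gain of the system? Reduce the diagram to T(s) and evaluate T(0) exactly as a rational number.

(1) series reduction of P2, P3, giving (-1)/(2*s - 2)
(2) parallel reduction of P1, (P2*P3), P4, giving (3*s^2 + 3*s - 26)/(2*s^3 + 12*s^2 + 10*s - 24)
Step 2 gives the overall T(s). Then T(0) = -26/(-24) = 13/12.

Answer: 13/12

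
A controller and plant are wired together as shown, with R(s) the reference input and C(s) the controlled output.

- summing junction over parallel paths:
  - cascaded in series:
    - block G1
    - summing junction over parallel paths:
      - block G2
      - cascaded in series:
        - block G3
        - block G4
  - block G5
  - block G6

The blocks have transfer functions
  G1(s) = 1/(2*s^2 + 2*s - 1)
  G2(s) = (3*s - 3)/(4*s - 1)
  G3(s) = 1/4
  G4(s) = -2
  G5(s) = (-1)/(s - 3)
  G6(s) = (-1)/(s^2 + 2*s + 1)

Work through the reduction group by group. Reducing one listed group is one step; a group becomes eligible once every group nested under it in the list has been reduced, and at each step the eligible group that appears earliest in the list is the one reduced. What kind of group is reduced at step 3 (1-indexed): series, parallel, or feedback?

Answer: series

Working:
(1) series reduction of G3, G4
(2) add G2, (G3*G4) (parallel)
(3) cascade G1, (G2+(G3*G4))
(4) combine (G1*(G2+(G3*G4))), G5, G6 in parallel
Step 3: series.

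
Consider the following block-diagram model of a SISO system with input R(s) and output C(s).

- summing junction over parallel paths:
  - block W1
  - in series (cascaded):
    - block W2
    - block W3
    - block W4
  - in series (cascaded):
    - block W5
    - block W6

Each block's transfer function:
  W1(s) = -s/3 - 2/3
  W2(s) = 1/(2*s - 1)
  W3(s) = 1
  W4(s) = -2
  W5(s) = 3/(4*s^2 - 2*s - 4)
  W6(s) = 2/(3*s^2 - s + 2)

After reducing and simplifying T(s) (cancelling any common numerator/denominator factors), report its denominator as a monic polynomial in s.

Step 1: series reduction of W2, W3, W4: (-2)/(2*s - 1)
Step 2: reduce the series chain W5, W6: 3/(6*s^4 - 5*s^3 - s^2 - 4)
Step 3: parallel reduction of W1, (W2*W3*W4), (W5*W6): (-12*s^6 - 8*s^5 - 7*s^4 + 23*s^3 + 12*s^2 + 30*s + 7)/(36*s^5 - 48*s^4 + 9*s^3 + 3*s^2 - 24*s + 12)
That last expression is T(s), already simplified. Scaling its denominator by 1/36 (the reciprocal of the leading coefficient) yields the monic denominator.

Therefore the answer is s^5 - 4*s^4/3 + s^3/4 + s^2/12 - 2*s/3 + 1/3.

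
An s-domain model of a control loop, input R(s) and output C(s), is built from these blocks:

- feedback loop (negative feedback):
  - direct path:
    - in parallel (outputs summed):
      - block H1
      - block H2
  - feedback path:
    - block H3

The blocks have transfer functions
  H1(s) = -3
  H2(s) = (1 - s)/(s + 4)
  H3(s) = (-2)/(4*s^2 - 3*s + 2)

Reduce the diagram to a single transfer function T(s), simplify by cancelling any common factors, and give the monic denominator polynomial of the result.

First reduce the diagram to T(s).

[1] parallel reduction of H1, H2 gives (-4*s - 11)/(s + 4)
[2] feedback reduction of (H1+H2), H3 gives (-16*s^3 - 32*s^2 + 25*s - 22)/(4*s^3 + 13*s^2 - 2*s + 30)
Step 2 gives the fully reduced T(s), with no common factor left to cancel. The denominator's leading coefficient is 4, so divide each of its coefficients by 4 to get the monic form.

Answer: s^3 + 13*s^2/4 - s/2 + 15/2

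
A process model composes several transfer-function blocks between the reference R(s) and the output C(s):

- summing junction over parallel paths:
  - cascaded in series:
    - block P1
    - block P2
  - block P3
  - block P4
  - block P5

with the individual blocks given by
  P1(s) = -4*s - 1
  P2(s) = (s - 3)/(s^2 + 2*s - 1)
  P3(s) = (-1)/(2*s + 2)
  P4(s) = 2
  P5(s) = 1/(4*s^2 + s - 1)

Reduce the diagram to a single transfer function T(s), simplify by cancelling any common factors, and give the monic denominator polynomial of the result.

Answer: s^5 + 13*s^4/4 + 3*s^3/2 - 3*s^2/2 - s/2 + 1/4

Working:
Step 1 - series reduction of P1, P2; result (-4*s^2 + 11*s + 3)/(s^2 + 2*s - 1)
Step 2 - sum the parallel branches (P1*P2), P3, P4, P5; result (-16*s^5 + 96*s^4 + 151*s^3 + 23*s^2 - 25*s - 5)/(8*s^5 + 26*s^4 + 12*s^3 - 12*s^2 - 4*s + 2)
T(s) is the step-2 result (common factors already cancelled). Leading coefficient of the denominator: 8. Divide through by 8 for the monic polynomial.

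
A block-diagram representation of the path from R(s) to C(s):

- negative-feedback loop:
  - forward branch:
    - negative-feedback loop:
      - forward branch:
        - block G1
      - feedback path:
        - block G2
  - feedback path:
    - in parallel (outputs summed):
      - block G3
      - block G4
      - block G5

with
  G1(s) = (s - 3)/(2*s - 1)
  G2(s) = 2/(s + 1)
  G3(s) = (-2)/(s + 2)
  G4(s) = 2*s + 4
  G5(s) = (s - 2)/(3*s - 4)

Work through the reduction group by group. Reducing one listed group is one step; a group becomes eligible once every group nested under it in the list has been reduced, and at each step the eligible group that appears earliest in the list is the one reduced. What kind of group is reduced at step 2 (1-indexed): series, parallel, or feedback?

(1) apply the feedback formula to G1, G2
(2) add G3, G4, G5 (parallel)
(3) apply the feedback formula to [G1/(1+G1*G2)], (G3+G4+G5)
At step 2 the group reduced is parallel.

Therefore the answer is parallel.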